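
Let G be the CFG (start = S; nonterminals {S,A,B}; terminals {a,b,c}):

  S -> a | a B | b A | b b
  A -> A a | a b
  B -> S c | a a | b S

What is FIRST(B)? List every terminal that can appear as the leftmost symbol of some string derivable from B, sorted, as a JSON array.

Compute FIRST by fixpoint:
round 1:
  A via A→a b: +{a}
  B via B→a a: +{a}
  B via B→b S: +{b}
  S via S→a: +{a}
  S via S→b A: +{b}
  FIRST[S]={a,b}  FIRST[A]={a}  FIRST[B]={a,b}
round 2: done
  FIRST[S]={a,b}  FIRST[A]={a}  FIRST[B]={a,b}

FIRST(B) = ["a", "b"]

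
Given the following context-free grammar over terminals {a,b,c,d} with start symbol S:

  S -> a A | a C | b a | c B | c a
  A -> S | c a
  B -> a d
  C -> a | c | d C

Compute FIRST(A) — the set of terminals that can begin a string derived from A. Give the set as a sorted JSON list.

Compute FIRST by fixpoint:
round 1:
  A via A→c a: +{c}
  B via B→a d: +{a}
  C via C→a: +{a}
  C via C→c: +{c}
  C via C→d C: +{d}
  S via S→a A: +{a}
  S via S→b a: +{b}
  S via S→c B: +{c}
  S: {a,b,c}  A: {c}  B: {a}  C: {a,c,d}
round 2:
  A via A→S: +{a,b}
  S: {a,b,c}  A: {a,b,c}  B: {a}  C: {a,c,d}
round 3: done
  S: {a,b,c}  A: {a,b,c}  B: {a}  C: {a,c,d}

FIRST(A) = ["a", "b", "c"]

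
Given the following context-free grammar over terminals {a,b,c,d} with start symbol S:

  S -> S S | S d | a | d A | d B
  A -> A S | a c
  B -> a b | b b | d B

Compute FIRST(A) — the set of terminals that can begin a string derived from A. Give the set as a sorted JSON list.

Compute FIRST by fixpoint:
[1]
  A via A→a c: +{a}
  B via B→a b: +{a}
  B via B→b b: +{b}
  B via B→d B: +{d}
  S via S→a: +{a}
  S via S→d A: +{d}
  FIRST[S]={a,d}  FIRST[A]={a}  FIRST[B]={a,b,d}
[2] (stable)
  FIRST[S]={a,d}  FIRST[A]={a}  FIRST[B]={a,b,d}

FIRST(A) = ["a"]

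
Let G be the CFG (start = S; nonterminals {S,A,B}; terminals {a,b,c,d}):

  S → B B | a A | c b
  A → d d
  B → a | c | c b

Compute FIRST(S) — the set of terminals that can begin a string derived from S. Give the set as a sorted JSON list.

FIRST sets, iterate to fixpoint:
[1]
  A via A→d d: +{d}
  B via B→a: +{a}
  B via B→c: +{c}
  S via S→B B: +{a,c}
  FIRST(S)={a,c}  FIRST(A)={d}  FIRST(B)={a,c}
[2] done
  FIRST(S)={a,c}  FIRST(A)={d}  FIRST(B)={a,c}

FIRST(S) = ["a", "c"]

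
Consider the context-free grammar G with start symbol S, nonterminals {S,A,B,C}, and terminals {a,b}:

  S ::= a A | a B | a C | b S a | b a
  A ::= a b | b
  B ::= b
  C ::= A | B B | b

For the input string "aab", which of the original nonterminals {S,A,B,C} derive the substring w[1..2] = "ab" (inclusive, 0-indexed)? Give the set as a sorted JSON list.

CNF form of G:
  S -> T0 A | T0 B | T0 C | T1 T0 | T1 X2
  A -> T0 T1 | b
  B -> b
  C -> B B | T0 T1 | b
  T0 -> a
  T1 -> b
  X2 -> S T0

Fill CYK table bottom-up — only the sub-triangle for w[1..2]:
  cell(1,1) a: {T0}  orig:{}
  cell(2,2) b: {A,B,C,T1}  orig:{A,B,C}
  cell(1,2) ab: {A,C,S}

Original NTs in T[1,2] deriving "ab": ["A", "C", "S"]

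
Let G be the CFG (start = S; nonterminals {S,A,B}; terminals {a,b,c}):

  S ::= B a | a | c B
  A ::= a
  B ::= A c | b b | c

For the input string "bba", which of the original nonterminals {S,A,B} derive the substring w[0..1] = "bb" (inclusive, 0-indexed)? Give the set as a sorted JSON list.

CNF form of G:
  S -> B T2 | T0 B | a
  A -> a
  B -> A T0 | T1 T1 | c
  T0 -> c
  T1 -> b
  T2 -> a

CYK table (by increasing span) (cells [i..j] with 0 ≤ i ≤ j ≤ 1 only):
  T[0,0] 'b' = {T1}  orig:{}
  T[1,1] 'b' = {T1}  orig:{}
  T[0,1] 'bb' = {B}

Original NTs in T[0,1] deriving "bb": ["B"]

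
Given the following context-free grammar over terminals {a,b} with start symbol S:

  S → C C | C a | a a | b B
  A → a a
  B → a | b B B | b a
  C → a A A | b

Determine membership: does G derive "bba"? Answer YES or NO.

CNF form of G:
  S -> C C | C T0 | T0 T0 | T1 B
  A -> T0 T0
  B -> T1 T0 | T1 X2 | a
  C -> T0 X3 | b
  T0 -> a
  T1 -> b
  X2 -> B B
  X3 -> A A

Fill CYK table bottom-up:
  T[0,0] 'b' = {C,T1}  orig:{C}
  T[1,1] 'b' = {C,T1}  orig:{C}
  T[2,2] 'a' = {B,T0}  orig:{B}
  T[0,1] 'bb' = {S}
  T[1,2] 'ba' = {B,S}
  T[0,2] 'bba' = {S}

S ∈ T[0,2] ⇒ YES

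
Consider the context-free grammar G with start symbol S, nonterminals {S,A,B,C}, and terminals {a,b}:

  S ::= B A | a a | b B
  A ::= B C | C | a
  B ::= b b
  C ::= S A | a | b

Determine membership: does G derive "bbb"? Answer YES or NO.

CNF form of G:
  S -> B A | T0 B | T1 T1
  A -> B C | S A | a | b
  B -> T0 T0
  C -> S A | a | b
  T0 -> b
  T1 -> a

Fill CYK table bottom-up:
  cell(0,0) b: {A,C,T0}  orig:{A,C}
  cell(1,1) b: {A,C,T0}  orig:{A,C}
  cell(2,2) b: {A,C,T0}  orig:{A,C}
  cell(0,1) bb: {B}
  cell(1,2) bb: {B}
  cell(0,2) bbb: {A,S}

S ∈ T[0,2] ⇒ YES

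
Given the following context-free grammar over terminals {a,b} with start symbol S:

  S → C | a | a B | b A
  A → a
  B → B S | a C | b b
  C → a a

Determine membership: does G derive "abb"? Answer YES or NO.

CNF form of G:
  S -> T0 B | T0 T0 | T1 A | a
  A -> a
  B -> B S | T0 C | T1 T1
  C -> T0 T0
  T0 -> a
  T1 -> b

CYK fill:
  [0..0]={A,S,T0}  "a"  orig:{A,S}
  [1..1]={T1}  "b"  orig:{}
  [2..2]={T1}  "b"  orig:{}
  [0..1]=∅  "ab"
  [1..2]={B}  "bb"
  [0..2]={S}  "abb"

S ∈ T[0,2] ⇒ YES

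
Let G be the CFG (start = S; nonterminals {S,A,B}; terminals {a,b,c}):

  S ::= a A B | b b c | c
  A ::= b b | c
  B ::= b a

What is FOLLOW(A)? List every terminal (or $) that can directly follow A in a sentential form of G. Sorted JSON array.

FIRST iteration:
round 1:
  A via A→b b: +{b}
  A via A→c: +{c}
  B via B→b a: +{b}
  S via S→a A B: +{a}
  S via S→b b c: +{b}
  S via S→c: +{c}
  FIRST(S)={a,b,c}  FIRST(A)={b,c}  FIRST(B)={b}
round 2: — fixpoint
  FIRST(S)={a,b,c}  FIRST(A)={b,c}  FIRST(B)={b}

FOLLOW iteration:
seed FOLLOW(S) with $
round 1:
  S→a A B: FOLLOW(A) ⊇ FIRST(B) = {b}; new: +{b}
  S→a A B: FOLLOW(B) ⊇ FOLLOW(S) ⊇ {$}; new: +{$}
  S: {$}  A: {b}  B: {$}
round 2: done
  S: {$}  A: {b}  B: {$}

FOLLOW(A) = ["b"]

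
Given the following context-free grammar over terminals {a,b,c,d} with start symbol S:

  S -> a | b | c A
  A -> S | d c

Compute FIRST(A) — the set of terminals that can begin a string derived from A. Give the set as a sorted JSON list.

Compute FIRST by fixpoint:
pass 1:
  A via A→d c: +{d}
  S via S→a: +{a}
  S via S→b: +{b}
  S via S→c A: +{c}
  S: {a,b,c}  A: {d}
pass 2:
  A via A→S: +{a,b,c}
  S: {a,b,c}  A: {a,b,c,d}
pass 3: (no change)
  S: {a,b,c}  A: {a,b,c,d}

FIRST(A) = ["a", "b", "c", "d"]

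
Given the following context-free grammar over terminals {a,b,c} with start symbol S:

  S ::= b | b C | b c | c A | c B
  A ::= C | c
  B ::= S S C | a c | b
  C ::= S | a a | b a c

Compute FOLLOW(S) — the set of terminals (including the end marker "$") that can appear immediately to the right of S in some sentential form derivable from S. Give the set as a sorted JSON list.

Compute FIRST by fixpoint:
[1]
  A via A→c: +{c}
  B via B→a c: +{a}
  B via B→b: +{b}
  C via C→a a: +{a}
  C via C→b a c: +{b}
  S via S→b: +{b}
  S via S→c A: +{c}
  S: {b,c}  A: {c}  B: {a,b}  C: {a,b}
[2]
  A via A→C: +{a,b}
  B via B→S S C: +{c}
  C via C→S: +{c}
  S: {b,c}  A: {a,b,c}  B: {a,b,c}  C: {a,b,c}
[3] (no change)
  S: {b,c}  A: {a,b,c}  B: {a,b,c}  C: {a,b,c}

FOLLOW sets:
seed FOLLOW(S) with $
iter 1:
  B→S S C: FOLLOW(S) ⊇ FIRST(S) = {b,c}; new: +{b,c}
  B→S S C: FOLLOW(S) ⊇ FIRST(C) = {a,b,c}; new: +{a}
  S→b C: FOLLOW(C) ⊇ FOLLOW(S) ⊇ {$,a,b,c}; new: +{$,a,b,c}
  S→c A: FOLLOW(A) ⊇ FOLLOW(S) ⊇ {$,a,b,c}; new: +{$,a,b,c}
  S→c B: FOLLOW(B) ⊇ FOLLOW(S) ⊇ {$,a,b,c}; new: +{$,a,b,c}
  FOLLOW[S]={$,a,b,c}  FOLLOW[A]={$,a,b,c}  FOLLOW[B]={$,a,b,c}  FOLLOW[C]={$,a,b,c}
iter 2: — fixpoint
  FOLLOW[S]={$,a,b,c}  FOLLOW[A]={$,a,b,c}  FOLLOW[B]={$,a,b,c}  FOLLOW[C]={$,a,b,c}

FOLLOW(S) = ["$", "a", "b", "c"]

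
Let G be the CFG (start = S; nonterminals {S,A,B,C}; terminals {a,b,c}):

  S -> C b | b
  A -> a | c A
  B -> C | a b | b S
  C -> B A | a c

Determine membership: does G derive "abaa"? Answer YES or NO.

Convert to CNF:
  S -> C T2 | b
  A -> T0 A | a
  B -> B A | T1 T0 | T1 T2 | T2 S
  C -> B A | T1 T0
  T0 -> c
  T1 -> a
  T2 -> b

CYK fill:
  [0..0]={A,T1}  "a"  orig:{A}
  [1..1]={S,T2}  "b"  orig:{S}
  [2..2]={A,T1}  "a"  orig:{A}
  [3..3]={A,T1}  "a"  orig:{A}
  [0..1]={B}  "ab"
  [1..2]=∅  "ba"
  [2..3]=∅  "aa"
  [0..2]={B,C}  "aba"
  [1..3]=∅  "baa"
  [0..3]={B,C}  "abaa"

S ∉ T[0,3] ⇒ NO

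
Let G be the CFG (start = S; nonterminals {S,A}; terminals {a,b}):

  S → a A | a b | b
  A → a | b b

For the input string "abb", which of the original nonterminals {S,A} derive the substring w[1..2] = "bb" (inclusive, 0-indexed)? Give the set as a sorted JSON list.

Convert to CNF:
  S -> T1 A | T1 T0 | b
  A -> T0 T0 | a
  T0 -> b
  T1 -> a

CYK table (by increasing span) (cells [i..j] with 1 ≤ i ≤ j ≤ 2 only):
  cell(1,1) b: {S,T0}  orig:{S}
  cell(2,2) b: {S,T0}  orig:{S}
  cell(1,2) bb: {A}

Original NTs in T[1,2] deriving "bb": ["A"]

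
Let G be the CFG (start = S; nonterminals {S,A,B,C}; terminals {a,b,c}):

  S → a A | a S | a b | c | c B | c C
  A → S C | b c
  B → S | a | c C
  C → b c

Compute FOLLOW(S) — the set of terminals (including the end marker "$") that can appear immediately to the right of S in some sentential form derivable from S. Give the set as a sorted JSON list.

FIRST sets, iterate to fixpoint:
iter 1:
  A via A→b c: +{b}
  B via B→a: +{a}
  B via B→c C: +{c}
  C via C→b c: +{b}
  S via S→a A: +{a}
  S via S→c: +{c}
  FIRST(S)={a,c}  FIRST(A)={b}  FIRST(B)={a,c}  FIRST(C)={b}
iter 2:
  A via A→S C: +{a,c}
  FIRST(S)={a,c}  FIRST(A)={a,b,c}  FIRST(B)={a,c}  FIRST(C)={b}
iter 3: — fixpoint
  FIRST(S)={a,c}  FIRST(A)={a,b,c}  FIRST(B)={a,c}  FIRST(C)={b}

Compute FOLLOW by fixpoint:
seed FOLLOW(S) with $
[1]
  A→S C: FOLLOW(S) ⊇ FIRST(C) = {b}; new: +{b}
  S→a A: FOLLOW(A) ⊇ FOLLOW(S) ⊇ {$,b}; new: +{$,b}
  S→c B: FOLLOW(B) ⊇ FOLLOW(S) ⊇ {$,b}; new: +{$,b}
  S→c C: FOLLOW(C) ⊇ FOLLOW(S) ⊇ {$,b}; new: +{$,b}
  FOLLOW(S)={$,b}  FOLLOW(A)={$,b}  FOLLOW(B)={$,b}  FOLLOW(C)={$,b}
[2] done
  FOLLOW(S)={$,b}  FOLLOW(A)={$,b}  FOLLOW(B)={$,b}  FOLLOW(C)={$,b}

FOLLOW(S) = ["$", "b"]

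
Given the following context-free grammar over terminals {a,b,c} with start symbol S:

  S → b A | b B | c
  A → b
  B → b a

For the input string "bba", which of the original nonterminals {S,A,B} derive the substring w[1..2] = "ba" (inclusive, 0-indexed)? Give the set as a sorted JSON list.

Convert to CNF:
  S -> T0 A | T0 B | c
  A -> b
  B -> T0 T1
  T0 -> b
  T1 -> a

CYK fill (cells [i..j] with 1 ≤ i ≤ j ≤ 2 only):
  T[1,1] 'b' = {A,T0}  orig:{A}
  T[2,2] 'a' = {T1}  orig:{}
  T[1,2] 'ba' = {B}

Original NTs in T[1,2] deriving "ba": ["B"]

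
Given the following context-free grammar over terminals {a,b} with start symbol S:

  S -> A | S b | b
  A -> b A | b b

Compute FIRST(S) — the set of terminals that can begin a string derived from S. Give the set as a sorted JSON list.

Compute FIRST by fixpoint:
[1]
  A via A→b A: +{b}
  S via S→A: +{b}
  S: {b}  A: {b}
[2] (no change)
  S: {b}  A: {b}

FIRST(S) = ["b"]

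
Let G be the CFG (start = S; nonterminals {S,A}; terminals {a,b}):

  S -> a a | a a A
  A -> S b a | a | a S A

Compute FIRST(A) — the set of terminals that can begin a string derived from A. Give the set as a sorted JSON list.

FIRST sets, iterate to fixpoint:
round 1:
  A via A→a: +{a}
  S via S→a a: +{a}
  S: {a}  A: {a}
round 2: — fixpoint
  S: {a}  A: {a}

FIRST(A) = ["a"]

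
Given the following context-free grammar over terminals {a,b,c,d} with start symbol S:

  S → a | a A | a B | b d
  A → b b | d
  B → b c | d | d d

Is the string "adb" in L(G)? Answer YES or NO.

Convert to CNF:
  S -> T0 T2 | T3 A | T3 B | a
  A -> T0 T0 | d
  B -> T0 T1 | T2 T2 | d
  T0 -> b
  T1 -> c
  T2 -> d
  T3 -> a

CYK fill:
  [0..0]={S,T3}  "a"  orig:{S}
  [1..1]={A,B,T2}  "d"  orig:{A,B}
  [2..2]={T0}  "b"  orig:{}
  [0..1]={S}  "ad"
  [1..2]=∅  "db"
  [0..2]=∅  "adb"

S ∉ T[0,2] ⇒ NO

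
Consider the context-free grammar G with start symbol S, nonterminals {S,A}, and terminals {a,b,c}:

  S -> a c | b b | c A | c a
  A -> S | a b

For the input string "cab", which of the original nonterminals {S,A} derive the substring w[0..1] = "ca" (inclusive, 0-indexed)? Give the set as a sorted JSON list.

CNF form of G:
  S -> T0 T2 | T1 T1 | T2 A | T2 T0
  A -> T0 T1 | T0 T2 | T1 T1 | T2 A | T2 T0
  T0 -> a
  T1 -> b
  T2 -> c

CYK table (by increasing span) — only the sub-triangle for w[0..1]:
  T[0,0] 'c' = {T2}  orig:{}
  T[1,1] 'a' = {T0}  orig:{}
  T[0,1] 'ca' = {A,S}

Original NTs in T[0,1] deriving "ca": ["A", "S"]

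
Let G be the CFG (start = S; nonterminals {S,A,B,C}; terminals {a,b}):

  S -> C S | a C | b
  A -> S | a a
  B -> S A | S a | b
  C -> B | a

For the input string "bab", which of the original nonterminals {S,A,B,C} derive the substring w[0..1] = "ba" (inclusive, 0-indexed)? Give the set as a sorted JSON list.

Convert to CNF:
  S -> C S | T0 C | b
  A -> C S | T0 C | T0 T0 | b
  B -> S A | S T0 | b
  C -> S A | S T0 | a | b
  T0 -> a

CYK fill — only the sub-triangle for w[0..1]:
  cell(0,0) b: {A,B,C,S}
  cell(1,1) a: {C,T0}  orig:{C}
  cell(0,1) ba: {B,C}

Original NTs in T[0,1] deriving "ba": ["B", "C"]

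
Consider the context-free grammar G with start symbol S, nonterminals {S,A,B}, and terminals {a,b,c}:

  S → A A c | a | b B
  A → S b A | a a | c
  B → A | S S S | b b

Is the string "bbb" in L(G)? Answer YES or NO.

CNF form of G:
  S -> A X6 | T0 B | a
  A -> S X3 | T1 T1 | c
  B -> S X4 | S X5 | T0 T0 | T1 T1 | c
  T0 -> b
  T1 -> a
  T2 -> c
  X3 -> T0 A
  X4 -> S S
  X5 -> T0 A
  X6 -> A T2

Fill CYK table bottom-up:
  [0..0]={T0}  "b"  orig:{}
  [1..1]={T0}  "b"  orig:{}
  [2..2]={T0}  "b"  orig:{}
  [0..1]={B}  "bb"
  [1..2]={B}  "bb"
  [0..2]={S}  "bbb"

S ∈ T[0,2] ⇒ YES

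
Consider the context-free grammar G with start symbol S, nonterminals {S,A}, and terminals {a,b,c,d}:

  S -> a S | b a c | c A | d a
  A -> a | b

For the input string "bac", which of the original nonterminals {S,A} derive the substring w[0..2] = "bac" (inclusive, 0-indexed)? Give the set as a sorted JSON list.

CNF form of G:
  S -> T0 S | T1 X4 | T2 A | T3 T0
  A -> a | b
  T0 -> a
  T1 -> b
  T2 -> c
  T3 -> d
  X4 -> T0 T2

Fill CYK table bottom-up — only the sub-triangle for w[0..2]:
  T[0,0] 'b' = {A,T1}  orig:{A}
  T[1,1] 'a' = {A,T0}  orig:{A}
  T[2,2] 'c' = {T2}  orig:{}
  T[0,1] 'ba' = ∅
  T[1,2] 'ac' = {X4}  orig:{}
  T[0,2] 'bac' = {S}

Original NTs in T[0,2] deriving "bac": ["S"]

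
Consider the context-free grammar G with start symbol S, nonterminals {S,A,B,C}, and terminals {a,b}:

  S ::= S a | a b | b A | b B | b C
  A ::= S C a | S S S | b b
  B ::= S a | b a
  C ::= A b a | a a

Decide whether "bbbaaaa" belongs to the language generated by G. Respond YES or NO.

Convert to CNF:
  S -> S T0 | T0 T1 | T1 A | T1 B | T1 C
  A -> S X2 | S X3 | T1 T1
  B -> S T0 | T1 T0
  C -> A X4 | T0 T0
  T0 -> a
  T1 -> b
  X2 -> C T0
  X3 -> S S
  X4 -> T1 T0

CYK table (by increasing span):
  cell(0,0) b: {T1}  orig:{}
  cell(1,1) b: {T1}  orig:{}
  cell(2,2) b: {T1}  orig:{}
  cell(3,3) a: {T0}  orig:{}
  cell(4,4) a: {T0}  orig:{}
  cell(5,5) a: {T0}  orig:{}
  cell(6,6) a: {T0}  orig:{}
  cell(0,1) bb: {A}
  cell(1,2) bb: {A}
  cell(2,3) ba: {B,X4}  orig:{B}
  cell(3,4) aa: {C}
  cell(4,5) aa: {C}
  cell(5,6) aa: {C}
  cell(0,2) bbb: {S}
  cell(1,3) bba: {S}
  cell(2,4) baa: {S}
  cell(3,5) aaa: {X2}  orig:{}
  cell(4,6) aaa: {X2}  orig:{}
  cell(0,3) bbba: {B,C,S}
  cell(1,4) bbaa: {B,S}
  cell(2,5) baaa: {B,S}
  cell(3,6) aaaa: ∅
  cell(0,4) bbbaa: {B,S,X2}  orig:{B,S}
  cell(1,5) bbaaa: {B,S}
  cell(2,6) baaaa: {B,S}
  cell(0,5) bbbaaa: {A,B,S}
  cell(1,6) bbaaaa: {A,B,S}
  cell(0,6) bbbaaaa: {A,B,S}

S ∈ T[0,6] ⇒ YES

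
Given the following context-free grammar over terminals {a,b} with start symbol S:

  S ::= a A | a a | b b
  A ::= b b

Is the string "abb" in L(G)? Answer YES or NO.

CNF form of G:
  S -> T0 T0 | T1 A | T1 T1
  A -> T0 T0
  T0 -> b
  T1 -> a

CYK fill:
  T[0,0] 'a' = {T1}  orig:{}
  T[1,1] 'b' = {T0}  orig:{}
  T[2,2] 'b' = {T0}  orig:{}
  T[0,1] 'ab' = ∅
  T[1,2] 'bb' = {A,S}
  T[0,2] 'abb' = {S}

S ∈ T[0,2] ⇒ YES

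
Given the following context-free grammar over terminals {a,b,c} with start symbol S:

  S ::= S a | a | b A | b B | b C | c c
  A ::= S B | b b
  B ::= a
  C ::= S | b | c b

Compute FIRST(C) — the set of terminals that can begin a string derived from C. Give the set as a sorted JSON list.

Compute FIRST by fixpoint:
[1]
  A via A→b b: +{b}
  B via B→a: +{a}
  C via C→b: +{b}
  C via C→c b: +{c}
  S via S→a: +{a}
  S via S→b A: +{b}
  S via S→c c: +{c}
  S: {a,b,c}  A: {b}  B: {a}  C: {b,c}
[2]
  A via A→S B: +{a,c}
  C via C→S: +{a}
  S: {a,b,c}  A: {a,b,c}  B: {a}  C: {a,b,c}
[3] (stable)
  S: {a,b,c}  A: {a,b,c}  B: {a}  C: {a,b,c}

FIRST(C) = ["a", "b", "c"]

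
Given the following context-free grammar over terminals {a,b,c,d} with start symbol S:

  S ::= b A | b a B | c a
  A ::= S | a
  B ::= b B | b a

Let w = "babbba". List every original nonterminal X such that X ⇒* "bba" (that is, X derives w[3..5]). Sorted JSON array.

CNF form of G:
  S -> T0 A | T0 X4 | T2 T1
  A -> T0 A | T0 X3 | T2 T1 | a
  B -> T0 B | T0 T1
  T0 -> b
  T1 -> a
  T2 -> c
  X3 -> T1 B
  X4 -> T1 B

CYK fill, restricted to cells inside w[3..5]:
  cell(3,3) b: {T0}  orig:{}
  cell(4,4) b: {T0}  orig:{}
  cell(5,5) a: {A,T1}  orig:{A}
  cell(3,4) bb: ∅
  cell(4,5) ba: {A,B,S}
  cell(3,5) bba: {A,B,S}

Original NTs in T[3,5] deriving "bba": ["A", "B", "S"]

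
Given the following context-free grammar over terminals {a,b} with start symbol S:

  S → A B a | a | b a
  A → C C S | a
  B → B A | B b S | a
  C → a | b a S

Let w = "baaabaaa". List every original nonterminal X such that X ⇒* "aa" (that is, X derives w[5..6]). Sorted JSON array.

CNF form of G:
  S -> A X5 | T0 T1 | a
  A -> C X2 | a
  B -> B A | B X3 | a
  C -> T0 X4 | a
  T0 -> b
  T1 -> a
  X2 -> C S
  X3 -> T0 S
  X4 -> T1 S
  X5 -> B T1

Fill CYK table bottom-up (cells [i..j] with 5 ≤ i ≤ j ≤ 6 only):
  [5..5]={A,B,C,S,T1}  "a"  orig:{A,B,C,S}
  [6..6]={A,B,C,S,T1}  "a"  orig:{A,B,C,S}
  [5..6]={B,X2,X4,X5}  "aa"  orig:{B}

Original NTs in T[5,6] deriving "aa": ["B"]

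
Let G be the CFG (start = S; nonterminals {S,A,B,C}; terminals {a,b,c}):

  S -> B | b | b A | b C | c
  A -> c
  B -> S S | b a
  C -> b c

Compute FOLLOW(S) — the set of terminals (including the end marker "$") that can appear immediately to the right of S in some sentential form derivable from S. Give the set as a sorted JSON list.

FIRST sets, iterate to fixpoint:
[1]
  A via A→c: +{c}
  B via B→b a: +{b}
  C via C→b c: +{b}
  S via S→B: +{b}
  S via S→c: +{c}
  FIRST(S)={b,c}  FIRST(A)={c}  FIRST(B)={b}  FIRST(C)={b}
[2]
  B via B→S S: +{c}
  FIRST(S)={b,c}  FIRST(A)={c}  FIRST(B)={b,c}  FIRST(C)={b}
[3] done
  FIRST(S)={b,c}  FIRST(A)={c}  FIRST(B)={b,c}  FIRST(C)={b}

Compute FOLLOW by fixpoint:
FOLLOW(S) := {$}
[1]
  B→S S: FOLLOW(S) ⊇ FIRST(S) = {b,c}; new: +{b,c}
  S→B: FOLLOW(B) ⊇ FOLLOW(S) ⊇ {$,b,c}; new: +{$,b,c}
  S→b A: FOLLOW(A) ⊇ FOLLOW(S) ⊇ {$,b,c}; new: +{$,b,c}
  S→b C: FOLLOW(C) ⊇ FOLLOW(S) ⊇ {$,b,c}; new: +{$,b,c}
  S: {$,b,c}  A: {$,b,c}  B: {$,b,c}  C: {$,b,c}
[2] — fixpoint
  S: {$,b,c}  A: {$,b,c}  B: {$,b,c}  C: {$,b,c}

FOLLOW(S) = ["$", "b", "c"]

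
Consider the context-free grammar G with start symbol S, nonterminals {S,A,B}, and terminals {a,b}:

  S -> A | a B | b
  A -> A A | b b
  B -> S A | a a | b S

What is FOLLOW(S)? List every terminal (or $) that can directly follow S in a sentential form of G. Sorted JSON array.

Compute FIRST by fixpoint:
round 1:
  A via A→b b: +{b}
  B via B→a a: +{a}
  B via B→b S: +{b}
  S via S→A: +{b}
  S via S→a B: +{a}
  S: {a,b}  A: {b}  B: {a,b}
round 2: (no change)
  S: {a,b}  A: {b}  B: {a,b}

Compute FOLLOW by fixpoint:
seed FOLLOW(S) with $
round 1:
  A→A A: FOLLOW(A) ⊇ FIRST(A) = {b}; new: +{b}
  B→S A: FOLLOW(S) ⊇ FIRST(A) = {b}; new: +{b}
  S→A: FOLLOW(A) ⊇ FOLLOW(S) ⊇ {$,b}; new: +{$}
  S→a B: FOLLOW(B) ⊇ FOLLOW(S) ⊇ {$,b}; new: +{$,b}
  FOLLOW(S)={$,b}  FOLLOW(A)={$,b}  FOLLOW(B)={$,b}
round 2: (stable)
  FOLLOW(S)={$,b}  FOLLOW(A)={$,b}  FOLLOW(B)={$,b}

FOLLOW(S) = ["$", "b"]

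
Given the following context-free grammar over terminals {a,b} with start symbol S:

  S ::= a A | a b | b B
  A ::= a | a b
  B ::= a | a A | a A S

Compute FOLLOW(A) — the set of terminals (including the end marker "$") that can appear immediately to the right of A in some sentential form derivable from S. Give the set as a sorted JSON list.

FIRST iteration:
iter 1:
  A via A→a: +{a}
  B via B→a: +{a}
  S via S→a A: +{a}
  S via S→b B: +{b}
  S: {a,b}  A: {a}  B: {a}
iter 2: (stable)
  S: {a,b}  A: {a}  B: {a}

FOLLOW iteration:
initialize: $ ∈ FOLLOW(S)
[1]
  B→a A S: FOLLOW(A) ⊇ FIRST(S) = {a,b}; new: +{a,b}
  S→a A: FOLLOW(A) ⊇ FOLLOW(S) ⊇ {$}; new: +{$}
  S→b B: FOLLOW(B) ⊇ FOLLOW(S) ⊇ {$}; new: +{$}
  FOLLOW(S)={$}  FOLLOW(A)={$,a,b}  FOLLOW(B)={$}
[2] (no change)
  FOLLOW(S)={$}  FOLLOW(A)={$,a,b}  FOLLOW(B)={$}

FOLLOW(A) = ["$", "a", "b"]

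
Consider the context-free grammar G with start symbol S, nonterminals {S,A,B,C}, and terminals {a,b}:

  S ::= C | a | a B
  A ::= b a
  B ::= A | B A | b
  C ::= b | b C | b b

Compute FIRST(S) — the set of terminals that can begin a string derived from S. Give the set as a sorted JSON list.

FIRST sets, iterate to fixpoint:
round 1:
  A via A→b a: +{b}
  B via B→A: +{b}
  C via C→b: +{b}
  S via S→C: +{b}
  S via S→a: +{a}
  FIRST(S)={a,b}  FIRST(A)={b}  FIRST(B)={b}  FIRST(C)={b}
round 2: done
  FIRST(S)={a,b}  FIRST(A)={b}  FIRST(B)={b}  FIRST(C)={b}

FIRST(S) = ["a", "b"]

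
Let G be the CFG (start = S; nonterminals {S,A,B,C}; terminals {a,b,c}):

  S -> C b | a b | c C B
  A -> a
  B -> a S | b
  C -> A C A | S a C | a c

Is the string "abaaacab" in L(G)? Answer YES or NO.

CNF form of G:
  S -> C T2 | T0 T2 | T1 X5
  A -> a
  B -> T0 S | b
  C -> A X3 | S X4 | T0 T1
  T0 -> a
  T1 -> c
  T2 -> b
  X3 -> C A
  X4 -> T0 C
  X5 -> C B

Fill CYK table bottom-up:
  T[0,0] 'a' = {A,T0}  orig:{A}
  T[1,1] 'b' = {B,T2}  orig:{B}
  T[2,2] 'a' = {A,T0}  orig:{A}
  T[3,3] 'a' = {A,T0}  orig:{A}
  T[4,4] 'a' = {A,T0}  orig:{A}
  T[5,5] 'c' = {T1}  orig:{}
  T[6,6] 'a' = {A,T0}  orig:{A}
  T[7,7] 'b' = {B,T2}  orig:{B}
  T[0,1] 'ab' = {S}
  T[1,2] 'ba' = ∅
  T[2,3] 'aa' = ∅
  T[3,4] 'aa' = ∅
  T[4,5] 'ac' = {C}
  T[5,6] 'ca' = ∅
  T[6,7] 'ab' = {S}
  T[0,2] 'aba' = ∅
  T[1,3] 'baa' = ∅
  T[2,4] 'aaa' = ∅
  T[3,5] 'aac' = {X4}  orig:{}
  T[4,6] 'aca' = {X3}  orig:{}
  T[5,7] 'cab' = ∅
  T[0,3] 'abaa' = ∅
  T[1,4] 'baaa' = ∅
  T[2,5] 'aaac' = ∅
  T[3,6] 'aaca' = {C}
  T[4,7] 'acab' = ∅
  T[0,4] 'abaaa' = ∅
  T[1,5] 'baaac' = ∅
  T[2,6] 'aaaca' = {X4}  orig:{}
  T[3,7] 'aacab' = {S,X5}  orig:{S}
  T[0,5] 'abaaac' = ∅
  T[1,6] 'baaaca' = ∅
  T[2,7] 'aaacab' = {B}
  T[0,6] 'abaaaca' = {C}
  T[1,7] 'baaacab' = ∅
  T[0,7] 'abaaacab' = {S,X5}  orig:{S}

S ∈ T[0,7] ⇒ YES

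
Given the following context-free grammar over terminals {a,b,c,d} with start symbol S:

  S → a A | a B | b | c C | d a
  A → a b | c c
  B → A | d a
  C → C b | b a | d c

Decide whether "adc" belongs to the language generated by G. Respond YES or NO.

CNF form of G:
  S -> T0 A | T0 B | T2 C | T3 T0 | b
  A -> T0 T1 | T2 T2
  B -> T0 T1 | T2 T2 | T3 T0
  C -> C T1 | T1 T0 | T3 T2
  T0 -> a
  T1 -> b
  T2 -> c
  T3 -> d

CYK table (by increasing span):
  T[0,0] 'a' = {T0}  orig:{}
  T[1,1] 'd' = {T3}  orig:{}
  T[2,2] 'c' = {T2}  orig:{}
  T[0,1] 'ad' = ∅
  T[1,2] 'dc' = {C}
  T[0,2] 'adc' = ∅

S ∉ T[0,2] ⇒ NO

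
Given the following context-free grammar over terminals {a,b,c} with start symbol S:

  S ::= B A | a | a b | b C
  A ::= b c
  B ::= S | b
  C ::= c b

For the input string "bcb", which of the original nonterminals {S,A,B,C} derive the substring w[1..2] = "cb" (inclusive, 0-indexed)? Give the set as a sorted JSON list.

Convert to CNF:
  S -> B A | T0 C | T2 T0 | a
  A -> T0 T1
  B -> B A | T0 C | T2 T0 | a | b
  C -> T1 T0
  T0 -> b
  T1 -> c
  T2 -> a

Fill CYK table bottom-up, restricted to cells inside w[1..2]:
  cell(1,1) c: {T1}  orig:{}
  cell(2,2) b: {B,T0}  orig:{B}
  cell(1,2) cb: {C}

Original NTs in T[1,2] deriving "cb": ["C"]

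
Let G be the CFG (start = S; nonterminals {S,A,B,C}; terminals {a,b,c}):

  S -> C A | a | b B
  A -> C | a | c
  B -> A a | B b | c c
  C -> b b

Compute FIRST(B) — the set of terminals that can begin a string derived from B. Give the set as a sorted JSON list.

FIRST sets, iterate to fixpoint:
iter 1:
  A via A→a: +{a}
  A via A→c: +{c}
  B via B→A a: +{a,c}
  C via C→b b: +{b}
  S via S→C A: +{b}
  S via S→a: +{a}
  FIRST(S)={a,b}  FIRST(A)={a,c}  FIRST(B)={a,c}  FIRST(C)={b}
iter 2:
  A via A→C: +{b}
  B via B→A a: +{b}
  FIRST(S)={a,b}  FIRST(A)={a,b,c}  FIRST(B)={a,b,c}  FIRST(C)={b}
iter 3: done
  FIRST(S)={a,b}  FIRST(A)={a,b,c}  FIRST(B)={a,b,c}  FIRST(C)={b}

FIRST(B) = ["a", "b", "c"]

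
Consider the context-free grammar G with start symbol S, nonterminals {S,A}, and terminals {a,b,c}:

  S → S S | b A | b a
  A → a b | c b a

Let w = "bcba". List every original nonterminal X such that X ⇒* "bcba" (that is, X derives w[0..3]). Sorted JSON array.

CNF form of G:
  S -> S S | T1 A | T1 T0
  A -> T0 T1 | T2 X3
  T0 -> a
  T1 -> b
  T2 -> c
  X3 -> T1 T0

Fill CYK table bottom-up — only the sub-triangle for w[0..3]:
  cell(0,0) b: {T1}  orig:{}
  cell(1,1) c: {T2}  orig:{}
  cell(2,2) b: {T1}  orig:{}
  cell(3,3) a: {T0}  orig:{}
  cell(0,1) bc: ∅
  cell(1,2) cb: ∅
  cell(2,3) ba: {S,X3}  orig:{S}
  cell(0,2) bcb: ∅
  cell(1,3) cba: {A}
  cell(0,3) bcba: {S}

Original NTs in T[0,3] deriving "bcba": ["S"]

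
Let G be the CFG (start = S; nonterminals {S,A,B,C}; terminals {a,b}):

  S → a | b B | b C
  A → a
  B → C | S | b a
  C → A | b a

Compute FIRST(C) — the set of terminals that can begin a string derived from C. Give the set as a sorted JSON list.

Compute FIRST by fixpoint:
iter 1:
  A via A→a: +{a}
  B via B→b a: +{b}
  C via C→A: +{a}
  C via C→b a: +{b}
  S via S→a: +{a}
  S via S→b B: +{b}
  S: {a,b}  A: {a}  B: {b}  C: {a,b}
iter 2:
  B via B→C: +{a}
  S: {a,b}  A: {a}  B: {a,b}  C: {a,b}
iter 3: — fixpoint
  S: {a,b}  A: {a}  B: {a,b}  C: {a,b}

FIRST(C) = ["a", "b"]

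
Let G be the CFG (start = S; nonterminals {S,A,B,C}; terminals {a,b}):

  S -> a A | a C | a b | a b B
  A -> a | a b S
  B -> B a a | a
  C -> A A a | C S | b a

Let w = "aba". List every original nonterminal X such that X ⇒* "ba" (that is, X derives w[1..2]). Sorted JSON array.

CNF form of G:
  S -> T0 A | T0 C | T0 T1 | T0 X5
  A -> T0 X2 | a
  B -> B X3 | a
  C -> A X4 | C S | T1 T0
  T0 -> a
  T1 -> b
  X2 -> T1 S
  X3 -> T0 T0
  X4 -> A T0
  X5 -> T1 B

CYK table (by increasing span) (cells [i..j] with 1 ≤ i ≤ j ≤ 2 only):
  [1..1]={T1}  "b"  orig:{}
  [2..2]={A,B,T0}  "a"  orig:{A,B}
  [1..2]={C,X5}  "ba"  orig:{C}

Original NTs in T[1,2] deriving "ba": ["C"]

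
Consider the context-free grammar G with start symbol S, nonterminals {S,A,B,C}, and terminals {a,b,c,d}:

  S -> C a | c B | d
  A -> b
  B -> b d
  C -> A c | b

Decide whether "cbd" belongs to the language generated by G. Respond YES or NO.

Convert to CNF:
  S -> C T3 | T2 B | d
  A -> b
  B -> T0 T1
  C -> A T2 | b
  T0 -> b
  T1 -> d
  T2 -> c
  T3 -> a

CYK fill:
  [0..0]={T2}  "c"  orig:{}
  [1..1]={A,C,T0}  "b"  orig:{A,C}
  [2..2]={S,T1}  "d"  orig:{S}
  [0..1]=∅  "cb"
  [1..2]={B}  "bd"
  [0..2]={S}  "cbd"

S ∈ T[0,2] ⇒ YES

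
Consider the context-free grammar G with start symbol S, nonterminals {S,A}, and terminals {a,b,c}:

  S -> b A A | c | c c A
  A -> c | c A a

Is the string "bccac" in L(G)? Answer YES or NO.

CNF form of G:
  S -> T0 X5 | T2 X4 | c
  A -> T0 X3 | c
  T0 -> c
  T1 -> a
  T2 -> b
  X3 -> A T1
  X4 -> A A
  X5 -> T0 A

Fill CYK table bottom-up:
  [0..0]={T2}  "b"  orig:{}
  [1..1]={A,S,T0}  "c"  orig:{A,S}
  [2..2]={A,S,T0}  "c"  orig:{A,S}
  [3..3]={T1}  "a"  orig:{}
  [4..4]={A,S,T0}  "c"  orig:{A,S}
  [0..1]=∅  "bc"
  [1..2]={X4,X5}  "cc"  orig:{}
  [2..3]={X3}  "ca"  orig:{}
  [3..4]=∅  "ac"
  [0..2]={S}  "bcc"
  [1..3]={A}  "cca"
  [2..4]=∅  "cac"
  [0..3]=∅  "bcca"
  [1..4]={X4}  "ccac"  orig:{}
  [0..4]={S}  "bccac"

S ∈ T[0,4] ⇒ YES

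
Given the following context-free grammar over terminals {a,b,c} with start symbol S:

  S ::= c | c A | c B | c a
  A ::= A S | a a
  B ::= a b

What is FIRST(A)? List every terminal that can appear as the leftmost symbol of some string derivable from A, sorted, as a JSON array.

Compute FIRST by fixpoint:
round 1:
  A via A→a a: +{a}
  B via B→a b: +{a}
  S via S→c: +{c}
  FIRST[S]={c}  FIRST[A]={a}  FIRST[B]={a}
round 2: done
  FIRST[S]={c}  FIRST[A]={a}  FIRST[B]={a}

FIRST(A) = ["a"]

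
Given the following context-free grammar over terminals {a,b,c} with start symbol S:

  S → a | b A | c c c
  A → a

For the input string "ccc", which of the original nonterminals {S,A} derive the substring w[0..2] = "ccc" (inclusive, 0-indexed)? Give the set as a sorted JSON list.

Convert to CNF:
  S -> T0 A | T1 X2 | a
  A -> a
  T0 -> b
  T1 -> c
  X2 -> T1 T1

CYK table (by increasing span) — only the sub-triangle for w[0..2]:
  cell(0,0) c: {T1}  orig:{}
  cell(1,1) c: {T1}  orig:{}
  cell(2,2) c: {T1}  orig:{}
  cell(0,1) cc: {X2}  orig:{}
  cell(1,2) cc: {X2}  orig:{}
  cell(0,2) ccc: {S}

Original NTs in T[0,2] deriving "ccc": ["S"]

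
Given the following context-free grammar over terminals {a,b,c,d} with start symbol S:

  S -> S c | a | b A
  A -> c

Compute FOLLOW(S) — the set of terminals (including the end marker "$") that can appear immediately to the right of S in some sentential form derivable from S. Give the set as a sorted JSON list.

FIRST iteration:
pass 1:
  A via A→c: +{c}
  S via S→a: +{a}
  S via S→b A: +{b}
  FIRST[S]={a,b}  FIRST[A]={c}
pass 2: (stable)
  FIRST[S]={a,b}  FIRST[A]={c}

FOLLOW sets:
FOLLOW(S) := {$}
iter 1:
  S→S c: FOLLOW(S) ⊇ FIRST(c) = {c}; new: +{c}
  S→b A: FOLLOW(A) ⊇ FOLLOW(S) ⊇ {$,c}; new: +{$,c}
  FOLLOW[S]={$,c}  FOLLOW[A]={$,c}
iter 2: done
  FOLLOW[S]={$,c}  FOLLOW[A]={$,c}

FOLLOW(S) = ["$", "c"]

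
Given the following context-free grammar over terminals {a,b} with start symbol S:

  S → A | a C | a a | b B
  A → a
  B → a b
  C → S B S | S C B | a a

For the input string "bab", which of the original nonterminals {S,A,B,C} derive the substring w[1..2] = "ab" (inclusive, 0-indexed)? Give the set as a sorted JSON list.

CNF form of G:
  S -> T0 C | T0 T0 | T1 B | a
  A -> a
  B -> T0 T1
  C -> S X2 | S X3 | T0 T0
  T0 -> a
  T1 -> b
  X2 -> B S
  X3 -> C B

CYK table (by increasing span), restricted to cells inside w[1..2]:
  [1..1]={A,S,T0}  "a"  orig:{A,S}
  [2..2]={T1}  "b"  orig:{}
  [1..2]={B}  "ab"

Original NTs in T[1,2] deriving "ab": ["B"]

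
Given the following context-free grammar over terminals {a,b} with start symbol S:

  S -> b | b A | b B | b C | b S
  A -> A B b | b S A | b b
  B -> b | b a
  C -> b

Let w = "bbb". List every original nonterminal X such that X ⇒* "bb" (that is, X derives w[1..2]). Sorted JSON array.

Convert to CNF:
  S -> T0 A | T0 B | T0 C | T0 S | b
  A -> A X2 | T0 T0 | T0 X3
  B -> T0 T1 | b
  C -> b
  T0 -> b
  T1 -> a
  X2 -> B T0
  X3 -> S A

Fill CYK table bottom-up, restricted to cells inside w[1..2]:
  cell(1,1) b: {B,C,S,T0}  orig:{B,C,S}
  cell(2,2) b: {B,C,S,T0}  orig:{B,C,S}
  cell(1,2) bb: {A,S,X2}  orig:{A,S}

Original NTs in T[1,2] deriving "bb": ["A", "S"]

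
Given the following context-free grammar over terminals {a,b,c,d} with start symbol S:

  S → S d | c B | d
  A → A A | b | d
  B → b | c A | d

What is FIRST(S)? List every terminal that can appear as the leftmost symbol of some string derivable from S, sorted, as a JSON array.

FIRST iteration:
[1]
  A via A→b: +{b}
  A via A→d: +{d}
  B via B→b: +{b}
  B via B→c A: +{c}
  B via B→d: +{d}
  S via S→c B: +{c}
  S via S→d: +{d}
  FIRST(S)={c,d}  FIRST(A)={b,d}  FIRST(B)={b,c,d}
[2] (stable)
  FIRST(S)={c,d}  FIRST(A)={b,d}  FIRST(B)={b,c,d}

FIRST(S) = ["c", "d"]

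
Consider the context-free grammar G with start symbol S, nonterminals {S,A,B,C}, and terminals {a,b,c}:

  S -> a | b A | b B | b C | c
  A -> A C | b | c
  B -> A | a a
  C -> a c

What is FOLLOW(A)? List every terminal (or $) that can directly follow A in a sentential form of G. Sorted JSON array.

FIRST sets, iterate to fixpoint:
iter 1:
  A via A→b: +{b}
  A via A→c: +{c}
  B via B→A: +{b,c}
  B via B→a a: +{a}
  C via C→a c: +{a}
  S via S→a: +{a}
  S via S→b A: +{b}
  S via S→c: +{c}
  FIRST(S)={a,b,c}  FIRST(A)={b,c}  FIRST(B)={a,b,c}  FIRST(C)={a}
iter 2: — fixpoint
  FIRST(S)={a,b,c}  FIRST(A)={b,c}  FIRST(B)={a,b,c}  FIRST(C)={a}

FOLLOW iteration:
seed FOLLOW(S) with $
round 1:
  A→A C: FOLLOW(A) ⊇ FIRST(C) = {a}; new: +{a}
  A→A C: FOLLOW(C) ⊇ FOLLOW(A) ⊇ {a}; new: +{a}
  S→b A: FOLLOW(A) ⊇ FOLLOW(S) ⊇ {$}; new: +{$}
  S→b B: FOLLOW(B) ⊇ FOLLOW(S) ⊇ {$}; new: +{$}
  S→b C: FOLLOW(C) ⊇ FOLLOW(S) ⊇ {$}; new: +{$}
  S: {$}  A: {$,a}  B: {$}  C: {$,a}
round 2: — fixpoint
  S: {$}  A: {$,a}  B: {$}  C: {$,a}

FOLLOW(A) = ["$", "a"]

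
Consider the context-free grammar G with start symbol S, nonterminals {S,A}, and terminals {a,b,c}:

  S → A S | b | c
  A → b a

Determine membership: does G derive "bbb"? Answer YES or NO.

Convert to CNF:
  S -> A S | b | c
  A -> T0 T1
  T0 -> b
  T1 -> a

Fill CYK table bottom-up:
  [0..0]={S,T0}  "b"  orig:{S}
  [1..1]={S,T0}  "b"  orig:{S}
  [2..2]={S,T0}  "b"  orig:{S}
  [0..1]=∅  "bb"
  [1..2]=∅  "bb"
  [0..2]=∅  "bbb"

S ∉ T[0,2] ⇒ NO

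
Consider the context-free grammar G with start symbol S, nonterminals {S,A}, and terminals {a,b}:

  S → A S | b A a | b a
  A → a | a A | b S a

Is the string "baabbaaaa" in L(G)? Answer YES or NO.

CNF form of G:
  S -> A S | T1 T0 | T1 X3
  A -> T0 A | T1 X2 | a
  T0 -> a
  T1 -> b
  X2 -> S T0
  X3 -> A T0

CYK table (by increasing span):
  [0..0]={T1}  "b"  orig:{}
  [1..1]={A,T0}  "a"  orig:{A}
  [2..2]={A,T0}  "a"  orig:{A}
  [3..3]={T1}  "b"  orig:{}
  [4..4]={T1}  "b"  orig:{}
  [5..5]={A,T0}  "a"  orig:{A}
  [6..6]={A,T0}  "a"  orig:{A}
  [7..7]={A,T0}  "a"  orig:{A}
  [8..8]={A,T0}  "a"  orig:{A}
  [0..1]={S}  "ba"
  [1..2]={A,X3}  "aa"  orig:{A}
  [2..3]=∅  "ab"
  [3..4]=∅  "bb"
  [4..5]={S}  "ba"
  [5..6]={A,X3}  "aa"  orig:{A}
  [6..7]={A,X3}  "aa"  orig:{A}
  [7..8]={A,X3}  "aa"  orig:{A}
  [0..2]={S,X2}  "baa"  orig:{S}
  [1..3]=∅  "aab"
  [2..4]=∅  "abb"
  [3..5]=∅  "bba"
  [4..6]={S,X2}  "baa"  orig:{S}
  [5..7]={A,X3}  "aaa"  orig:{A}
  [6..8]={A,X3}  "aaa"  orig:{A}
  [0..3]=∅  "baab"
  [1..4]=∅  "aabb"
  [2..5]=∅  "abba"
  [3..6]={A}  "bbaa"
  [4..7]={S,X2}  "baaa"  orig:{S}
  [5..8]={A,X3}  "aaaa"  orig:{A}
  [0..4]=∅  "baabb"
  [1..5]=∅  "aabba"
  [2..6]={A}  "abbaa"
  [3..7]={A,X3}  "bbaaa"  orig:{A}
  [4..8]={S,X2}  "baaaa"  orig:{S}
  [0..5]=∅  "baabba"
  [1..6]={A}  "aabbaa"
  [2..7]={A,X3}  "abbaaa"  orig:{A}
  [3..8]={A,X3}  "bbaaaa"  orig:{A}
  [0..6]=∅  "baabbaa"
  [1..7]={A,X3}  "aabbaaa"  orig:{A}
  [2..8]={A,X3}  "abbaaaa"  orig:{A}
  [0..7]={S}  "baabbaaa"
  [1..8]={A,X3}  "aabbaaaa"  orig:{A}
  [0..8]={S,X2}  "baabbaaaa"  orig:{S}

S ∈ T[0,8] ⇒ YES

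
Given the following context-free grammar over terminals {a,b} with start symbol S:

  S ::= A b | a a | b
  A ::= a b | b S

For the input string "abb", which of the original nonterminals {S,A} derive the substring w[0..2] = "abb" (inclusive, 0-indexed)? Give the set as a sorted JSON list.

Convert to CNF:
  S -> A T1 | T0 T0 | b
  A -> T0 T1 | T1 S
  T0 -> a
  T1 -> b

CYK fill, restricted to cells inside w[0..2]:
  cell(0,0) a: {T0}  orig:{}
  cell(1,1) b: {S,T1}  orig:{S}
  cell(2,2) b: {S,T1}  orig:{S}
  cell(0,1) ab: {A}
  cell(1,2) bb: {A}
  cell(0,2) abb: {S}

Original NTs in T[0,2] deriving "abb": ["S"]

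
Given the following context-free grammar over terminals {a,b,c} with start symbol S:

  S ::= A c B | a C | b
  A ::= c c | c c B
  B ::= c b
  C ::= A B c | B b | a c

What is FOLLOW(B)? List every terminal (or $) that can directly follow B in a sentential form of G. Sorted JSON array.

Compute FIRST by fixpoint:
[1]
  A via A→c c: +{c}
  B via B→c b: +{c}
  C via C→A B c: +{c}
  C via C→a c: +{a}
  S via S→A c B: +{c}
  S via S→a C: +{a}
  S via S→b: +{b}
  FIRST(S)={a,b,c}  FIRST(A)={c}  FIRST(B)={c}  FIRST(C)={a,c}
[2] (stable)
  FIRST(S)={a,b,c}  FIRST(A)={c}  FIRST(B)={c}  FIRST(C)={a,c}

FOLLOW iteration:
FOLLOW(S) := {$}
iter 1:
  C→A B c: FOLLOW(A) ⊇ FIRST(B) = {c}; new: +{c}
  C→A B c: FOLLOW(B) ⊇ FIRST(c) = {c}; new: +{c}
  C→B b: FOLLOW(B) ⊇ FIRST(b) = {b}; new: +{b}
  S→A c B: FOLLOW(B) ⊇ FOLLOW(S) ⊇ {$}; new: +{$}
  S→a C: FOLLOW(C) ⊇ FOLLOW(S) ⊇ {$}; new: +{$}
  FOLLOW(S)={$}  FOLLOW(A)={c}  FOLLOW(B)={$,b,c}  FOLLOW(C)={$}
iter 2: (no change)
  FOLLOW(S)={$}  FOLLOW(A)={c}  FOLLOW(B)={$,b,c}  FOLLOW(C)={$}

FOLLOW(B) = ["$", "b", "c"]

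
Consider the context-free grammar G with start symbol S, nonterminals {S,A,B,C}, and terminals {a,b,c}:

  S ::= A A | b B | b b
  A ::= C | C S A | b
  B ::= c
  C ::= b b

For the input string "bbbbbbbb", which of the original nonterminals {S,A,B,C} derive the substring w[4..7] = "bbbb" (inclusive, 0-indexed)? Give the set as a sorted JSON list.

Convert to CNF:
  S -> A A | T0 B | T0 T0
  A -> C X1 | T0 T0 | b
  B -> c
  C -> T0 T0
  T0 -> b
  X1 -> S A

CYK fill (cells [i..j] with 4 ≤ i ≤ j ≤ 7 only):
  [4..4]={A,T0}  "b"  orig:{A}
  [5..5]={A,T0}  "b"  orig:{A}
  [6..6]={A,T0}  "b"  orig:{A}
  [7..7]={A,T0}  "b"  orig:{A}
  [4..5]={A,C,S}  "bb"
  [5..6]={A,C,S}  "bb"
  [6..7]={A,C,S}  "bb"
  [4..6]={S,X1}  "bbb"  orig:{S}
  [5..7]={S,X1}  "bbb"  orig:{S}
  [4..7]={S,X1}  "bbbb"  orig:{S}

Original NTs in T[4,7] deriving "bbbb": ["S"]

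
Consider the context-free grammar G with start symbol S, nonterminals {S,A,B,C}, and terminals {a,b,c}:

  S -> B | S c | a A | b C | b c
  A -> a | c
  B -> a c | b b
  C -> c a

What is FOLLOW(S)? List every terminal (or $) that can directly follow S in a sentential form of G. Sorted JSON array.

Compute FIRST by fixpoint:
pass 1:
  A via A→a: +{a}
  A via A→c: +{c}
  B via B→a c: +{a}
  B via B→b b: +{b}
  C via C→c a: +{c}
  S via S→B: +{a,b}
  FIRST[S]={a,b}  FIRST[A]={a,c}  FIRST[B]={a,b}  FIRST[C]={c}
pass 2: — fixpoint
  FIRST[S]={a,b}  FIRST[A]={a,c}  FIRST[B]={a,b}  FIRST[C]={c}

FOLLOW iteration:
seed FOLLOW(S) with $
pass 1:
  S→B: FOLLOW(B) ⊇ FOLLOW(S) ⊇ {$}; new: +{$}
  S→S c: FOLLOW(S) ⊇ FIRST(c) = {c}; new: +{c}
  S→a A: FOLLOW(A) ⊇ FOLLOW(S) ⊇ {$,c}; new: +{$,c}
  S→b C: FOLLOW(C) ⊇ FOLLOW(S) ⊇ {$,c}; new: +{$,c}
  S: {$,c}  A: {$,c}  B: {$}  C: {$,c}
pass 2:
  S→B: FOLLOW(B) ⊇ FOLLOW(S) ⊇ {$,c}; new: +{c}
  S: {$,c}  A: {$,c}  B: {$,c}  C: {$,c}
pass 3: — fixpoint
  S: {$,c}  A: {$,c}  B: {$,c}  C: {$,c}

FOLLOW(S) = ["$", "c"]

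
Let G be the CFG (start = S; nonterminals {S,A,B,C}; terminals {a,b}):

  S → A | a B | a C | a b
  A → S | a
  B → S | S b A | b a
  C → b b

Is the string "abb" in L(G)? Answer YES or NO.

Convert to CNF:
  S -> T0 B | T0 C | T0 T1 | a
  A -> T0 B | T0 C | T0 T1 | a
  B -> S X2 | T0 B | T0 C | T0 T1 | T1 T0 | a
  C -> T1 T1
  T0 -> a
  T1 -> b
  X2 -> T1 A

Fill CYK table bottom-up:
  [0..0]={A,B,S,T0}  "a"  orig:{A,B,S}
  [1..1]={T1}  "b"  orig:{}
  [2..2]={T1}  "b"  orig:{}
  [0..1]={A,B,S}  "ab"
  [1..2]={C}  "bb"
  [0..2]={A,B,S}  "abb"

S ∈ T[0,2] ⇒ YES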